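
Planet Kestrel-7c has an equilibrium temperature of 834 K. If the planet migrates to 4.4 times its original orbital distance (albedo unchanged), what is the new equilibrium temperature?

T_eq ≈ 398 K

T_eq ∝ L^(1/4) · d^(−1/2).
T′ = 834 / 4.4^(1/2) = 398 K.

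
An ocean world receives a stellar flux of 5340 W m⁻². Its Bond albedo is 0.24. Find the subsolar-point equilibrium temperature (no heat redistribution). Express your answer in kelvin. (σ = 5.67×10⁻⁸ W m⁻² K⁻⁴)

T_ss ≈ 517 K

At the subsolar point the surface absorbs S(1−A) and emits σT⁴ per unit area — no factor of 4, since only the local patch is in balance.
T = [5340 × 0.76 / 5.67×10⁻⁸]^(1/4) = (7.16×10¹⁰)^(1/4) = 517 K.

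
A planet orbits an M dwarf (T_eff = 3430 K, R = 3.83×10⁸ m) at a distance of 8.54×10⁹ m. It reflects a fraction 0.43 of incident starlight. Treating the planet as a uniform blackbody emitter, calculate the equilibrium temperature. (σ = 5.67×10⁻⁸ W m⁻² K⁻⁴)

L = 4πR_⋆²σT_⋆⁴ = 4π(3.83×10⁸)² × 5.67×10⁻⁸ × (3430)⁴ = 1.45×10²⁵ W.
S = L/(4πd²) = 1.58×10⁴ W m⁻².
Energy balance: absorbed = emitted ⇒ πR²·S(1−A) = 4πR²·σT_eq⁴, so T_eq⁴ = S(1−A)/(4σ).
T_eq = [1.58×10⁴ × 0.57 / (4 × 5.67×10⁻⁸)]^(1/4) = (3.97×10¹⁰)^(1/4) = 446 K.

T_eq ≈ 446 K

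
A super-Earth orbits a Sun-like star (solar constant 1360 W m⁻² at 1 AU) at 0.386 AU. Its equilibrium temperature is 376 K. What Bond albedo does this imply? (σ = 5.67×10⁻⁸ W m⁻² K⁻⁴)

A ≈ 0.50

Flux at 0.386 AU: S = 1360/0.386² = 9130 W m⁻².
From T_eq⁴ = S(1−A)/(4σ): 1−A = 4σT_eq⁴/S.
1−A = 4 × 5.67×10⁻⁸ × (376)⁴ / 9130 = 0.497.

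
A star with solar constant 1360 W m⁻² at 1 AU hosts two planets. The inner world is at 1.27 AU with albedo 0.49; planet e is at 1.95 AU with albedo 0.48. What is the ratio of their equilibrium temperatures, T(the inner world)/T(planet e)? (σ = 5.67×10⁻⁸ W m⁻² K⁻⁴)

T_eq = [S₀(1−A)/(4σd²)]^(1/4), so T ∝ (1−A)^(1/4) / √d.
T₁ = [1360×0.51/(4×5.67×10⁻⁸×1.27²)]^(1/4) = 208.67 K.
T₂ = [1360×0.52/(4×5.67×10⁻⁸×1.95²)]^(1/4) = 169.22 K.

T₁/T₂ ≈ 1.233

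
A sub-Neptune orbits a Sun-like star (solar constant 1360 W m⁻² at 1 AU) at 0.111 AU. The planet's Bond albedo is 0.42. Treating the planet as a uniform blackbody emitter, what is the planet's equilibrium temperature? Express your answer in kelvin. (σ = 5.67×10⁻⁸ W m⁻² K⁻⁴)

T_eq ≈ 729 K

Flux at 0.111 AU: S = 1360/0.111² = 1.10×10⁵ W m⁻².
Energy balance: absorbed = emitted ⇒ πR²·S(1−A) = 4πR²·σT_eq⁴, so T_eq⁴ = S(1−A)/(4σ).
T_eq = [1.10×10⁵ × 0.58 / (4 × 5.67×10⁻⁸)]^(1/4) = (2.82×10¹¹)^(1/4) = 729 K.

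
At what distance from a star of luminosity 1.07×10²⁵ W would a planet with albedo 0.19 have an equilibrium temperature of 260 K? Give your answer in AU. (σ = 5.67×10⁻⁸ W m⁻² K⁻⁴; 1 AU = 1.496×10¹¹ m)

From T_eq⁴ = L(1−A)/(16πσd²): d = √[L(1−A)/(16πσT_eq⁴)].
d = √[1.07×10²⁵ × 0.81 / (16π × 5.67×10⁻⁸ × (260)⁴)] = 2.58×10¹⁰ m = 0.172 AU.

d ≈ 0.172 AU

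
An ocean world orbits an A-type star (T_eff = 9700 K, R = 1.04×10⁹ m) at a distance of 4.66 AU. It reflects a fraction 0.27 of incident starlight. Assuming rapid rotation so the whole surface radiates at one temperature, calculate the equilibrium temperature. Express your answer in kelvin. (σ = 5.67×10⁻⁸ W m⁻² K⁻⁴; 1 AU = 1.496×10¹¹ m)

d = 4.66 AU = 6.97×10¹¹ m.
L = 4πR_⋆²σT_⋆⁴ = 4π(1.04×10⁹)² × 5.67×10⁻⁸ × (9700)⁴ = 6.82×10²⁷ W.
S = L/(4πd²) = 1120 W m⁻².
Energy balance: absorbed = emitted ⇒ πR²·S(1−A) = 4πR²·σT_eq⁴, so T_eq⁴ = S(1−A)/(4σ).
T_eq = [1120 × 0.73 / (4 × 5.67×10⁻⁸)]^(1/4) = (3.60×10⁹)^(1/4) = 245 K.

T_eq ≈ 245 K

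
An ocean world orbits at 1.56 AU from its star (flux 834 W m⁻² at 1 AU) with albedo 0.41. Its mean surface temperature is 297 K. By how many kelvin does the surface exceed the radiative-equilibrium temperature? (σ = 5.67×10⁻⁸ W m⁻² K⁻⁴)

ΔT ≈ 124.2 K

S = 834/1.56² = 342.7 W m⁻².
T_eq = [S(1−A)/(4σ)]^(1/4) = [342.7×0.59/(4×5.67×10⁻⁸)]^(1/4) = 172.8 K.
ΔT = T_surf − T_eq = 297 − 172.8.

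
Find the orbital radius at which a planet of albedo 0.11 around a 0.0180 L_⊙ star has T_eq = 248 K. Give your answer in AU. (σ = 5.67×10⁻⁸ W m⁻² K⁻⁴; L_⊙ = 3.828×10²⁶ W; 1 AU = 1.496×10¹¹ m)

L = 0.0180 × 3.828×10²⁶ = 6.89×10²⁴ W.
From T_eq⁴ = L(1−A)/(16πσd²): d = √[L(1−A)/(16πσT_eq⁴)].
d = √[6.89×10²⁴ × 0.89 / (16π × 5.67×10⁻⁸ × (248)⁴)] = 2.38×10¹⁰ m = 0.159 AU.

d ≈ 0.159 AU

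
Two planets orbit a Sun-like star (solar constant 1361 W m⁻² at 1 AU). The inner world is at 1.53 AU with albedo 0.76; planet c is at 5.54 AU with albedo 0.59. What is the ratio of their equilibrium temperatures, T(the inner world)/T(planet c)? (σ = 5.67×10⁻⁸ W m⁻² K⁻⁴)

T₁/T₂ ≈ 1.664

T_eq = [S₀(1−A)/(4σd²)]^(1/4), so T ∝ (1−A)^(1/4) / √d.
T₁ = [1361×0.24/(4×5.67×10⁻⁸×1.53²)]^(1/4) = 157.49 K.
T₂ = [1361×0.41/(4×5.67×10⁻⁸×5.54²)]^(1/4) = 94.62 K.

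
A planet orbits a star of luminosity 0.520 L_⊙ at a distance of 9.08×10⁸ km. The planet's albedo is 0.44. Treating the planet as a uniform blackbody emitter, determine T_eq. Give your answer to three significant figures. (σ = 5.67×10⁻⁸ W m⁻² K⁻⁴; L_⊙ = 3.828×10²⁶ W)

T_eq ≈ 83.0 K

d = 9.08×10⁸ km = 9.08×10¹¹ m.
L = 0.520 × 3.828×10²⁶ = 1.99×10²⁶ W.
Flux: S = L/(4πd²) = 1.99×10²⁶/(4π×(9.08×10¹¹)²) = 19.2 W m⁻².
Energy balance: absorbed = emitted ⇒ πR²·S(1−A) = 4πR²·σT_eq⁴, so T_eq⁴ = S(1−A)/(4σ).
T_eq = [19.2 × 0.56 / (4 × 5.67×10⁻⁸)]^(1/4) = (4.74×10⁷)^(1/4) = 83.0 K.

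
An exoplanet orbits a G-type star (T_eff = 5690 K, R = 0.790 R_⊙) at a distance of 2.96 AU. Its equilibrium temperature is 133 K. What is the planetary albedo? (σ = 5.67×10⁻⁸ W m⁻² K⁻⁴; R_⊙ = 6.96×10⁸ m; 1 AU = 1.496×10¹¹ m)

A ≈ 0.23

R_⋆ = 0.790 × 6.96×10⁸ = 5.50×10⁸ m.
d = 2.96 AU = 4.43×10¹¹ m.
L = 4πR_⋆²σT_⋆⁴ = 4π(5.50×10⁸)² × 5.67×10⁻⁸ × (5690)⁴ = 2.26×10²⁶ W.
S = L/(4πd²) = 91.6 W m⁻².
From T_eq⁴ = S(1−A)/(4σ): 1−A = 4σT_eq⁴/S.
1−A = 4 × 5.67×10⁻⁸ × (133)⁴ / 91.6 = 0.774.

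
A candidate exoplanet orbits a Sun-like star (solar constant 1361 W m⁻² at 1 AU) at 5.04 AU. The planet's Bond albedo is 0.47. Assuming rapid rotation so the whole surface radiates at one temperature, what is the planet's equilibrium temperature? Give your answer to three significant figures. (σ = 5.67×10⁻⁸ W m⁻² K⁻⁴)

T_eq ≈ 106 K

Flux at 5.04 AU: S = 1361/5.04² = 53.6 W m⁻².
Energy balance: absorbed = emitted ⇒ πR²·S(1−A) = 4πR²·σT_eq⁴, so T_eq⁴ = S(1−A)/(4σ).
T_eq = [53.6 × 0.53 / (4 × 5.67×10⁻⁸)]^(1/4) = (1.25×10⁸)^(1/4) = 106 K.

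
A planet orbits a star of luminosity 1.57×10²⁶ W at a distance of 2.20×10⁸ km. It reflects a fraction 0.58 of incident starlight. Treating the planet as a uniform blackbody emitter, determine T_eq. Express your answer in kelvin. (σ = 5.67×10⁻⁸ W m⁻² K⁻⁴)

d = 2.20×10⁸ km = 2.20×10¹¹ m.
Flux: S = L/(4πd²) = 1.57×10²⁶/(4π×(2.20×10¹¹)²) = 258 W m⁻².
Energy balance: absorbed = emitted ⇒ πR²·S(1−A) = 4πR²·σT_eq⁴, so T_eq⁴ = S(1−A)/(4σ).
T_eq = [258 × 0.42 / (4 × 5.67×10⁻⁸)]^(1/4) = (4.78×10⁸)^(1/4) = 148 K.

T_eq ≈ 148 K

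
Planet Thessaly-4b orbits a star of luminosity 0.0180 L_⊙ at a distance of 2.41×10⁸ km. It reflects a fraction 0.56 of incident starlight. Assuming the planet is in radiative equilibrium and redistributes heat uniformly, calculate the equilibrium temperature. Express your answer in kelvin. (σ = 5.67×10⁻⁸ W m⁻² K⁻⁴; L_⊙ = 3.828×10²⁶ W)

T_eq ≈ 65.4 K

d = 2.41×10⁸ km = 2.41×10¹¹ m.
L = 0.0180 × 3.828×10²⁶ = 6.89×10²⁴ W.
Flux: S = L/(4πd²) = 6.89×10²⁴/(4π×(2.41×10¹¹)²) = 9.44 W m⁻².
Energy balance: absorbed = emitted ⇒ πR²·S(1−A) = 4πR²·σT_eq⁴, so T_eq⁴ = S(1−A)/(4σ).
T_eq = [9.44 × 0.44 / (4 × 5.67×10⁻⁸)]^(1/4) = (1.83×10⁷)^(1/4) = 65.4 K.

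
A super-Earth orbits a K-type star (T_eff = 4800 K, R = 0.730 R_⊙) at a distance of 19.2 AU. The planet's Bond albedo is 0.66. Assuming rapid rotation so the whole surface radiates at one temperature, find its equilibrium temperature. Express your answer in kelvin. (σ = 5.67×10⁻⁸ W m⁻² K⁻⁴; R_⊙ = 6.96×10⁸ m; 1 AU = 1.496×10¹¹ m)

R_⋆ = 0.730 × 6.96×10⁸ = 5.08×10⁸ m.
d = 19.2 AU = 2.87×10¹² m.
L = 4πR_⋆²σT_⋆⁴ = 4π(5.08×10⁸)² × 5.67×10⁻⁸ × (4800)⁴ = 9.76×10²⁵ W.
S = L/(4πd²) = 0.942 W m⁻².
Energy balance: absorbed = emitted ⇒ πR²·S(1−A) = 4πR²·σT_eq⁴, so T_eq⁴ = S(1−A)/(4σ).
T_eq = [0.942 × 0.34 / (4 × 5.67×10⁻⁸)]^(1/4) = (1.41×10⁶)^(1/4) = 34.5 K.

T_eq ≈ 34.5 K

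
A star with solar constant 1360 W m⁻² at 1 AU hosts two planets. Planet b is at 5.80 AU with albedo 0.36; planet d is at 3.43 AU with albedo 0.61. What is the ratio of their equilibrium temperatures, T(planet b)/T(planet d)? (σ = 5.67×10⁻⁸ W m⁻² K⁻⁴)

T_eq = [S₀(1−A)/(4σd²)]^(1/4), so T ∝ (1−A)^(1/4) / √d.
T₁ = [1360×0.64/(4×5.67×10⁻⁸×5.80²)]^(1/4) = 103.35 K.
T₂ = [1360×0.39/(4×5.67×10⁻⁸×3.43²)]^(1/4) = 118.74 K.

T₁/T₂ ≈ 0.870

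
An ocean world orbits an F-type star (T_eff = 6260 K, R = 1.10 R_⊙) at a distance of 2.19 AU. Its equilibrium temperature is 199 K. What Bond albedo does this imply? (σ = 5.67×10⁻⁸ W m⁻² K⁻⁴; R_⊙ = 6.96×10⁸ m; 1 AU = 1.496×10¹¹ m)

A ≈ 0.25

R_⋆ = 1.10 × 6.96×10⁸ = 7.66×10⁸ m.
d = 2.19 AU = 3.28×10¹¹ m.
L = 4πR_⋆²σT_⋆⁴ = 4π(7.66×10⁸)² × 5.67×10⁻⁸ × (6260)⁴ = 6.41×10²⁶ W.
S = L/(4πd²) = 475 W m⁻².
From T_eq⁴ = S(1−A)/(4σ): 1−A = 4σT_eq⁴/S.
1−A = 4 × 5.67×10⁻⁸ × (199)⁴ / 475 = 0.748.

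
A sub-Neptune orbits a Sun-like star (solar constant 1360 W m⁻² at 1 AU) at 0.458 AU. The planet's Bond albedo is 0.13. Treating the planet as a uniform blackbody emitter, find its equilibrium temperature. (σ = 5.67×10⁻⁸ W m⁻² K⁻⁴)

Flux at 0.458 AU: S = 1360/0.458² = 6480 W m⁻².
Energy balance: absorbed = emitted ⇒ πR²·S(1−A) = 4πR²·σT_eq⁴, so T_eq⁴ = S(1−A)/(4σ).
T_eq = [6480 × 0.87 / (4 × 5.67×10⁻⁸)]^(1/4) = (2.49×10¹⁰)^(1/4) = 397 K.

T_eq ≈ 397 K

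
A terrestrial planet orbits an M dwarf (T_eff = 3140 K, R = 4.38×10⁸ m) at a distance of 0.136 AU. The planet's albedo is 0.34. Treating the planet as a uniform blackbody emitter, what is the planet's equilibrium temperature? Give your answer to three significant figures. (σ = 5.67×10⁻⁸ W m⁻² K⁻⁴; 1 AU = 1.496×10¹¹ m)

T_eq ≈ 294 K

d = 0.136 AU = 2.03×10¹⁰ m.
L = 4πR_⋆²σT_⋆⁴ = 4π(4.38×10⁸)² × 5.67×10⁻⁸ × (3140)⁴ = 1.33×10²⁵ W.
S = L/(4πd²) = 2550 W m⁻².
Energy balance: absorbed = emitted ⇒ πR²·S(1−A) = 4πR²·σT_eq⁴, so T_eq⁴ = S(1−A)/(4σ).
T_eq = [2550 × 0.66 / (4 × 5.67×10⁻⁸)]^(1/4) = (7.43×10⁹)^(1/4) = 294 K.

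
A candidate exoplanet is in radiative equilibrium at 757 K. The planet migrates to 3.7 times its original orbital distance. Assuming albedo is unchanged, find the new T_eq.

T_eq ∝ L^(1/4) · d^(−1/2).
T′ = 757 / 3.7^(1/2) = 394 K.

T_eq ≈ 394 K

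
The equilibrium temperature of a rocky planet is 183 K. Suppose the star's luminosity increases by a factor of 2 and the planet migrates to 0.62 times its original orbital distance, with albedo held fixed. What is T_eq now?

T_eq ≈ 276 K

T_eq ∝ L^(1/4) · d^(−1/2).
T′ = 183 × 2^(1/4) / 0.62^(1/2) = 276 K.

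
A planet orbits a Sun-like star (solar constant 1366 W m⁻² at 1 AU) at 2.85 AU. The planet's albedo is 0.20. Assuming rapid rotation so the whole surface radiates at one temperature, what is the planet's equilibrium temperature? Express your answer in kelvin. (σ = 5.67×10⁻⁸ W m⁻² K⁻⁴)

Flux at 2.85 AU: S = 1366/2.85² = 168 W m⁻².
Energy balance: absorbed = emitted ⇒ πR²·S(1−A) = 4πR²·σT_eq⁴, so T_eq⁴ = S(1−A)/(4σ).
T_eq = [168 × 0.80 / (4 × 5.67×10⁻⁸)]^(1/4) = (5.93×10⁸)^(1/4) = 156 K.

T_eq ≈ 156 K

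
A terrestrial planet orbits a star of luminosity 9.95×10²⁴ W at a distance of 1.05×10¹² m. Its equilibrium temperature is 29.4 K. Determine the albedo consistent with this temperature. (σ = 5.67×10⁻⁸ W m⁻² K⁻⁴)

A ≈ 0.76

Flux: S = L/(4πd²) = 9.95×10²⁴/(4π×(1.05×10¹²)²) = 0.718 W m⁻².
From T_eq⁴ = S(1−A)/(4σ): 1−A = 4σT_eq⁴/S.
1−A = 4 × 5.67×10⁻⁸ × (29.4)⁴ / 0.718 = 0.236.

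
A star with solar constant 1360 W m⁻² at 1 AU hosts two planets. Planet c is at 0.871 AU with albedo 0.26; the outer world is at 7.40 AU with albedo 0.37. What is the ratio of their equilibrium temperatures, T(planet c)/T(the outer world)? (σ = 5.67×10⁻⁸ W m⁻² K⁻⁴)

T₁/T₂ ≈ 3.034

T_eq = [S₀(1−A)/(4σd²)]^(1/4), so T ∝ (1−A)^(1/4) / √d.
T₁ = [1360×0.74/(4×5.67×10⁻⁸×0.871²)]^(1/4) = 276.55 K.
T₂ = [1360×0.63/(4×5.67×10⁻⁸×7.40²)]^(1/4) = 91.14 K.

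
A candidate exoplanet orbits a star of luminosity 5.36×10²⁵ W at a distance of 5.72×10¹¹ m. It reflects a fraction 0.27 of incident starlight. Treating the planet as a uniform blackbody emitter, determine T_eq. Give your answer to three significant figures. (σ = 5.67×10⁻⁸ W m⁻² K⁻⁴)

Flux: S = L/(4πd²) = 5.36×10²⁵/(4π×(5.72×10¹¹)²) = 13.0 W m⁻².
Energy balance: absorbed = emitted ⇒ πR²·S(1−A) = 4πR²·σT_eq⁴, so T_eq⁴ = S(1−A)/(4σ).
T_eq = [13.0 × 0.73 / (4 × 5.67×10⁻⁸)]^(1/4) = (4.20×10⁷)^(1/4) = 80.5 K.

T_eq ≈ 80.5 K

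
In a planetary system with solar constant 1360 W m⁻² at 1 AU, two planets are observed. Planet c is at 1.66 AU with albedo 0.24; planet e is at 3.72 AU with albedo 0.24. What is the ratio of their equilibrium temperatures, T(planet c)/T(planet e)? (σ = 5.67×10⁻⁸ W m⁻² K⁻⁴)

T₁/T₂ ≈ 1.497

T_eq = [S₀(1−A)/(4σd²)]^(1/4), so T ∝ (1−A)^(1/4) / √d.
T₁ = [1360×0.76/(4×5.67×10⁻⁸×1.66²)]^(1/4) = 201.66 K.
T₂ = [1360×0.76/(4×5.67×10⁻⁸×3.72²)]^(1/4) = 134.71 K.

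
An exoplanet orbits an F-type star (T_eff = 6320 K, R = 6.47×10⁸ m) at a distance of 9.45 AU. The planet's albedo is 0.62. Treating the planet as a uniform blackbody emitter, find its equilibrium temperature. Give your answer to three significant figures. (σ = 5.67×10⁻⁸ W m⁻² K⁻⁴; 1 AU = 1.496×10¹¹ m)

T_eq ≈ 75.1 K

d = 9.45 AU = 1.41×10¹² m.
L = 4πR_⋆²σT_⋆⁴ = 4π(6.47×10⁸)² × 5.67×10⁻⁸ × (6320)⁴ = 4.76×10²⁶ W.
S = L/(4πd²) = 18.9 W m⁻².
Energy balance: absorbed = emitted ⇒ πR²·S(1−A) = 4πR²·σT_eq⁴, so T_eq⁴ = S(1−A)/(4σ).
T_eq = [18.9 × 0.38 / (4 × 5.67×10⁻⁸)]^(1/4) = (3.17×10⁷)^(1/4) = 75.1 K.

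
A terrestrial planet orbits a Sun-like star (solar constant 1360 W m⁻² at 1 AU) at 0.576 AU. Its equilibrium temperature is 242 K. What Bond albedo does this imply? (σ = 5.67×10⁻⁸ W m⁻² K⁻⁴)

A ≈ 0.81

Flux at 0.576 AU: S = 1360/0.576² = 4100 W m⁻².
From T_eq⁴ = S(1−A)/(4σ): 1−A = 4σT_eq⁴/S.
1−A = 4 × 5.67×10⁻⁸ × (242)⁴ / 4100 = 0.190.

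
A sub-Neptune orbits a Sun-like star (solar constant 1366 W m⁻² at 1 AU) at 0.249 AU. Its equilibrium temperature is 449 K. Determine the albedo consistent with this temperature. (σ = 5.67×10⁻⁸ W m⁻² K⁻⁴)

Flux at 0.249 AU: S = 1366/0.249² = 2.20×10⁴ W m⁻².
From T_eq⁴ = S(1−A)/(4σ): 1−A = 4σT_eq⁴/S.
1−A = 4 × 5.67×10⁻⁸ × (449)⁴ / 2.20×10⁴ = 0.418.

A ≈ 0.58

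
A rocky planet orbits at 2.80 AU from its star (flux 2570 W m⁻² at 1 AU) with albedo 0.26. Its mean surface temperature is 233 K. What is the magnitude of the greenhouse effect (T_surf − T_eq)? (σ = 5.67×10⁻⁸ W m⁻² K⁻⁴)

S = 2570/2.80² = 327.8 W m⁻².
T_eq = [S(1−A)/(4σ)]^(1/4) = [327.8×0.74/(4×5.67×10⁻⁸)]^(1/4) = 180.8 K.
ΔT = T_surf − T_eq = 233 − 180.8.

ΔT ≈ 52.2 K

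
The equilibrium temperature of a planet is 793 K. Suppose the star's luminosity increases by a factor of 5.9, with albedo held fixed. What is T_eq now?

T_eq ∝ L^(1/4) · d^(−1/2).
T′ = 793 × 5.9^(1/4) = 1240 K.

T_eq ≈ 1240 K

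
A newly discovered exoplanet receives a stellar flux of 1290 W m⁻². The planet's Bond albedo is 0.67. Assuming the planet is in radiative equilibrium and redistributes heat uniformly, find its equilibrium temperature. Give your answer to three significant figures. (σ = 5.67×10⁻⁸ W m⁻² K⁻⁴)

T_eq ≈ 208 K

Energy balance: absorbed = emitted ⇒ πR²·S(1−A) = 4πR²·σT_eq⁴, so T_eq⁴ = S(1−A)/(4σ).
T_eq = [1290 × 0.33 / (4 × 5.67×10⁻⁸)]^(1/4) = (1.88×10⁹)^(1/4) = 208 K.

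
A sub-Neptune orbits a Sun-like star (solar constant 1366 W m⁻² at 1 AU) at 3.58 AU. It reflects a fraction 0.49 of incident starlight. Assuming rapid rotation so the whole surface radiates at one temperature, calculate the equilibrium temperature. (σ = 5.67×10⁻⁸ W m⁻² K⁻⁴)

T_eq ≈ 124 K

Flux at 3.58 AU: S = 1366/3.58² = 107 W m⁻².
Energy balance: absorbed = emitted ⇒ πR²·S(1−A) = 4πR²·σT_eq⁴, so T_eq⁴ = S(1−A)/(4σ).
T_eq = [107 × 0.51 / (4 × 5.67×10⁻⁸)]^(1/4) = (2.40×10⁸)^(1/4) = 124 K.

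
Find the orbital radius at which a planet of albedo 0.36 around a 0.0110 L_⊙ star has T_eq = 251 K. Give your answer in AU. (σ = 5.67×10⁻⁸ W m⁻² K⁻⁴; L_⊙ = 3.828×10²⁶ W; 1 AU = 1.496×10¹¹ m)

d ≈ 0.103 AU

L = 0.0110 × 3.828×10²⁶ = 4.21×10²⁴ W.
From T_eq⁴ = L(1−A)/(16πσd²): d = √[L(1−A)/(16πσT_eq⁴)].
d = √[4.21×10²⁴ × 0.64 / (16π × 5.67×10⁻⁸ × (251)⁴)] = 1.54×10¹⁰ m = 0.103 AU.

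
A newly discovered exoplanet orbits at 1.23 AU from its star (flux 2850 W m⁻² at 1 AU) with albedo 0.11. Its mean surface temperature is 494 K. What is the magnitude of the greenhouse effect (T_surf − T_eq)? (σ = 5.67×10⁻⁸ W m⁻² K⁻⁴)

S = 2850/1.23² = 1884 W m⁻².
T_eq = [S(1−A)/(4σ)]^(1/4) = [1884×0.89/(4×5.67×10⁻⁸)]^(1/4) = 293.2 K.
ΔT = T_surf − T_eq = 494 − 293.2.

ΔT ≈ 200.8 K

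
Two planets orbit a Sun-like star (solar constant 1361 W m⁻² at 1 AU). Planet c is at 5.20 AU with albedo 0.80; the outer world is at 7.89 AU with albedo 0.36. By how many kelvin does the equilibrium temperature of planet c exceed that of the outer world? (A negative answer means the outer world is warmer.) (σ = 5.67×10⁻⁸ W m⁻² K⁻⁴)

T_eq = [S₀(1−A)/(4σd²)]^(1/4), so T ∝ (1−A)^(1/4) / √d.
T₁ = [1361×0.20/(4×5.67×10⁻⁸×5.20²)]^(1/4) = 81.62 K.
T₂ = [1361×0.64/(4×5.67×10⁻⁸×7.89²)]^(1/4) = 88.63 K.

ΔT ≈ -7.0 K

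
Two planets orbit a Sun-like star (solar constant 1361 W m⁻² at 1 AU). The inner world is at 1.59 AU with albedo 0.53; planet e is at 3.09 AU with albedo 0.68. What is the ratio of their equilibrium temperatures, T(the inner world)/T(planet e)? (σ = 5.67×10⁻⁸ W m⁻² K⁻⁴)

T_eq = [S₀(1−A)/(4σd²)]^(1/4), so T ∝ (1−A)^(1/4) / √d.
T₁ = [1361×0.47/(4×5.67×10⁻⁸×1.59²)]^(1/4) = 182.76 K.
T₂ = [1361×0.32/(4×5.67×10⁻⁸×3.09²)]^(1/4) = 119.09 K.

T₁/T₂ ≈ 1.535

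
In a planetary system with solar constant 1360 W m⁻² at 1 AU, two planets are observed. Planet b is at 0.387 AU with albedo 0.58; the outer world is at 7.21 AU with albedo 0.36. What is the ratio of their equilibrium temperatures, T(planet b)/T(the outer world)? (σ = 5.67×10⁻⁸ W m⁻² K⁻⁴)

T_eq = [S₀(1−A)/(4σd²)]^(1/4), so T ∝ (1−A)^(1/4) / √d.
T₁ = [1360×0.42/(4×5.67×10⁻⁸×0.387²)]^(1/4) = 360.11 K.
T₂ = [1360×0.64/(4×5.67×10⁻⁸×7.21²)]^(1/4) = 92.69 K.

T₁/T₂ ≈ 3.885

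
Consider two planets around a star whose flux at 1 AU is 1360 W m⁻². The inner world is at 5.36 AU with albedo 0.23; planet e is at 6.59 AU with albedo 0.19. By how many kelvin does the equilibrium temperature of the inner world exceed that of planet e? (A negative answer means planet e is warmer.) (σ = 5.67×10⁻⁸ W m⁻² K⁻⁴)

ΔT ≈ 9.8 K

T_eq = [S₀(1−A)/(4σd²)]^(1/4), so T ∝ (1−A)^(1/4) / √d.
T₁ = [1360×0.77/(4×5.67×10⁻⁸×5.36²)]^(1/4) = 112.59 K.
T₂ = [1360×0.81/(4×5.67×10⁻⁸×6.59²)]^(1/4) = 102.84 K.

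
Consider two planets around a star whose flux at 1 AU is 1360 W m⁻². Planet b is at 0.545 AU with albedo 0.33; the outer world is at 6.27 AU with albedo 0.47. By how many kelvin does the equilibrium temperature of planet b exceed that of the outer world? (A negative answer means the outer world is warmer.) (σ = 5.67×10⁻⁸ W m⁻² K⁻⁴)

T_eq = [S₀(1−A)/(4σd²)]^(1/4), so T ∝ (1−A)^(1/4) / √d.
T₁ = [1360×0.67/(4×5.67×10⁻⁸×0.545²)]^(1/4) = 341.03 K.
T₂ = [1360×0.53/(4×5.67×10⁻⁸×6.27²)]^(1/4) = 94.82 K.

ΔT ≈ 246.2 K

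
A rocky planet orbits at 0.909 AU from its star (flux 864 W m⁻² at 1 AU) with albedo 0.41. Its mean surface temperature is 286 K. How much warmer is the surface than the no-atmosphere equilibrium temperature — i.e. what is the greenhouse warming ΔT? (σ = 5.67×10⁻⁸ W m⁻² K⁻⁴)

ΔT ≈ 57.6 K

S = 864/0.909² = 1046 W m⁻².
T_eq = [S(1−A)/(4σ)]^(1/4) = [1046×0.59/(4×5.67×10⁻⁸)]^(1/4) = 228.4 K.
ΔT = T_surf − T_eq = 286 − 228.4.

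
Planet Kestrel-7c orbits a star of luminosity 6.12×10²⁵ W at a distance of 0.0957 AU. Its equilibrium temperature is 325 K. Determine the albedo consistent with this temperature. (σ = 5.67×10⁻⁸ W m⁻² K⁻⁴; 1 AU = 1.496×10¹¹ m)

A ≈ 0.89

d = 0.0957 AU = 1.43×10¹⁰ m.
Flux: S = L/(4πd²) = 6.12×10²⁵/(4π×(1.43×10¹⁰)²) = 2.38×10⁴ W m⁻².
From T_eq⁴ = S(1−A)/(4σ): 1−A = 4σT_eq⁴/S.
1−A = 4 × 5.67×10⁻⁸ × (325)⁴ / 2.38×10⁴ = 0.106.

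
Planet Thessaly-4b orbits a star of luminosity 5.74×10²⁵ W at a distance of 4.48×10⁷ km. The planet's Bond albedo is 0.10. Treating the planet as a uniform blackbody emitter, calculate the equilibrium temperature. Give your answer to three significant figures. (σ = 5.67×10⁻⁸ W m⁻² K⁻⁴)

d = 4.48×10⁷ km = 4.48×10¹⁰ m.
Flux: S = L/(4πd²) = 5.74×10²⁵/(4π×(4.48×10¹⁰)²) = 2280 W m⁻².
Energy balance: absorbed = emitted ⇒ πR²·S(1−A) = 4πR²·σT_eq⁴, so T_eq⁴ = S(1−A)/(4σ).
T_eq = [2280 × 0.90 / (4 × 5.67×10⁻⁸)]^(1/4) = (9.03×10⁹)^(1/4) = 308 K.

T_eq ≈ 308 K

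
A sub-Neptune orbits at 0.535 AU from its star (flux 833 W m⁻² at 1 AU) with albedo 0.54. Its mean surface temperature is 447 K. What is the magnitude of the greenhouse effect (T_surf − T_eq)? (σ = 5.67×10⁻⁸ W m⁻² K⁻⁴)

S = 833/0.535² = 2910 W m⁻².
T_eq = [S(1−A)/(4σ)]^(1/4) = [2910×0.46/(4×5.67×10⁻⁸)]^(1/4) = 277.2 K.
ΔT = T_surf − T_eq = 447 − 277.2.

ΔT ≈ 169.8 K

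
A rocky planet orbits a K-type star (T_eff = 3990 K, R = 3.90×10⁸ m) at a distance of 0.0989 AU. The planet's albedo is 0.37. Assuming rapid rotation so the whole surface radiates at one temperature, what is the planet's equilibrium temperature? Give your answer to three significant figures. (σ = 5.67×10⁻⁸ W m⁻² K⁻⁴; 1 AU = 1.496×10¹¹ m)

T_eq ≈ 408 K

d = 0.0989 AU = 1.48×10¹⁰ m.
L = 4πR_⋆²σT_⋆⁴ = 4π(3.90×10⁸)² × 5.67×10⁻⁸ × (3990)⁴ = 2.75×10²⁵ W.
S = L/(4πd²) = 9990 W m⁻².
Energy balance: absorbed = emitted ⇒ πR²·S(1−A) = 4πR²·σT_eq⁴, so T_eq⁴ = S(1−A)/(4σ).
T_eq = [9990 × 0.63 / (4 × 5.67×10⁻⁸)]^(1/4) = (2.77×10¹⁰)^(1/4) = 408 K.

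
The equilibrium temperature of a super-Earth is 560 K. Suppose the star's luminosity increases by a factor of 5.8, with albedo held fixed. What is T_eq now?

T_eq ∝ L^(1/4) · d^(−1/2).
T′ = 560 × 5.8^(1/4) = 869 K.

T_eq ≈ 869 K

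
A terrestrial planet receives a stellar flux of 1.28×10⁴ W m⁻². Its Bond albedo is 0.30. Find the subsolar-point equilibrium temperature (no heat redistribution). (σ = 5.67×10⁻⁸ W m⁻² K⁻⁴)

At the subsolar point the surface absorbs S(1−A) and emits σT⁴ per unit area — no factor of 4, since only the local patch is in balance.
T = [1.28×10⁴ × 0.70 / 5.67×10⁻⁸]^(1/4) = (1.58×10¹¹)^(1/4) = 630 K.

T_ss ≈ 630 K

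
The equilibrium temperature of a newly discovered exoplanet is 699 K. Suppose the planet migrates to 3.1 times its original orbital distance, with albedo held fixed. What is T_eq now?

T_eq ∝ L^(1/4) · d^(−1/2).
T′ = 699 / 3.1^(1/2) = 397 K.

T_eq ≈ 397 K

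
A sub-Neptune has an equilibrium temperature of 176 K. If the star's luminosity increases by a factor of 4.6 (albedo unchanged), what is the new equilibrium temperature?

T_eq ∝ L^(1/4) · d^(−1/2).
T′ = 176 × 4.6^(1/4) = 258 K.

T_eq ≈ 258 K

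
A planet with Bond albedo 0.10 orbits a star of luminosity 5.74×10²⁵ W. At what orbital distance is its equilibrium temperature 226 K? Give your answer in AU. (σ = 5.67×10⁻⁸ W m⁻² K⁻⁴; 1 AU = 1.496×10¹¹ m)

From T_eq⁴ = L(1−A)/(16πσd²): d = √[L(1−A)/(16πσT_eq⁴)].
d = √[5.74×10²⁵ × 0.90 / (16π × 5.67×10⁻⁸ × (226)⁴)] = 8.34×10¹⁰ m = 0.557 AU.

d ≈ 0.557 AU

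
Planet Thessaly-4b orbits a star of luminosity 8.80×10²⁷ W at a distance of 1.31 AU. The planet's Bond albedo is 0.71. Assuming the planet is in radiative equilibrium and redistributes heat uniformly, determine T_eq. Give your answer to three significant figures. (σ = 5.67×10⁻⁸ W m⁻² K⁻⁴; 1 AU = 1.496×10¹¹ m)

T_eq ≈ 391 K

d = 1.31 AU = 1.96×10¹¹ m.
Flux: S = L/(4πd²) = 8.80×10²⁷/(4π×(1.96×10¹¹)²) = 1.82×10⁴ W m⁻².
Energy balance: absorbed = emitted ⇒ πR²·S(1−A) = 4πR²·σT_eq⁴, so T_eq⁴ = S(1−A)/(4σ).
T_eq = [1.82×10⁴ × 0.29 / (4 × 5.67×10⁻⁸)]^(1/4) = (2.33×10¹⁰)^(1/4) = 391 K.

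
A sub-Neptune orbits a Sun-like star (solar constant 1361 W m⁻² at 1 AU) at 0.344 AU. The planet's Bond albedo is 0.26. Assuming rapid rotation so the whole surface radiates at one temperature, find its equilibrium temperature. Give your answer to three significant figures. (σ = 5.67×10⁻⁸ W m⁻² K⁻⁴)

T_eq ≈ 440 K

Flux at 0.344 AU: S = 1361/0.344² = 1.15×10⁴ W m⁻².
Energy balance: absorbed = emitted ⇒ πR²·S(1−A) = 4πR²·σT_eq⁴, so T_eq⁴ = S(1−A)/(4σ).
T_eq = [1.15×10⁴ × 0.74 / (4 × 5.67×10⁻⁸)]^(1/4) = (3.75×10¹⁰)^(1/4) = 440 K.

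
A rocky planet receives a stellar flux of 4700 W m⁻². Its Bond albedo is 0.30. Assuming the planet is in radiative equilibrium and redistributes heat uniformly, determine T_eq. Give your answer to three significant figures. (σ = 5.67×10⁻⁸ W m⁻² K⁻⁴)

Energy balance: absorbed = emitted ⇒ πR²·S(1−A) = 4πR²·σT_eq⁴, so T_eq⁴ = S(1−A)/(4σ).
T_eq = [4700 × 0.70 / (4 × 5.67×10⁻⁸)]^(1/4) = (1.45×10¹⁰)^(1/4) = 347 K.

T_eq ≈ 347 K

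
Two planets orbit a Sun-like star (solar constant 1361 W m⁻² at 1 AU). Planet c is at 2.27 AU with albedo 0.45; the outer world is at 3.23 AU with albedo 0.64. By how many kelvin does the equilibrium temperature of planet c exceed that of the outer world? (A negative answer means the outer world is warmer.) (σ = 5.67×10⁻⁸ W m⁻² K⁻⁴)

ΔT ≈ 39.1 K

T_eq = [S₀(1−A)/(4σd²)]^(1/4), so T ∝ (1−A)^(1/4) / √d.
T₁ = [1361×0.55/(4×5.67×10⁻⁸×2.27²)]^(1/4) = 159.09 K.
T₂ = [1361×0.36/(4×5.67×10⁻⁸×3.23²)]^(1/4) = 119.96 K.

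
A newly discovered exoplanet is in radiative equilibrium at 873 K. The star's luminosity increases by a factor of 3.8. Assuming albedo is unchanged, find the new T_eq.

T_eq ∝ L^(1/4) · d^(−1/2).
T′ = 873 × 3.8^(1/4) = 1220 K.

T_eq ≈ 1220 K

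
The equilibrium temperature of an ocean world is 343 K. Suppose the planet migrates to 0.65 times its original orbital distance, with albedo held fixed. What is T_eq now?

T_eq ≈ 425 K

T_eq ∝ L^(1/4) · d^(−1/2).
T′ = 343 / 0.65^(1/2) = 425 K.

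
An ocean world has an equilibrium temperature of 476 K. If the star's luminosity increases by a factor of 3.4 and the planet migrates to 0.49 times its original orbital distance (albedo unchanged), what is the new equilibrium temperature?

T_eq ≈ 923 K

T_eq ∝ L^(1/4) · d^(−1/2).
T′ = 476 × 3.4^(1/4) / 0.49^(1/2) = 923 K.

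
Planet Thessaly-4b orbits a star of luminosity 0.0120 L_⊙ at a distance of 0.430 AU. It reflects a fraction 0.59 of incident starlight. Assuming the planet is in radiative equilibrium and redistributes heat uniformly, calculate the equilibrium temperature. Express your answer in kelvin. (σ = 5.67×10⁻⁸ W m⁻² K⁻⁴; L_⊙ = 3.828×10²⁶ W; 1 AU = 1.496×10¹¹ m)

d = 0.430 AU = 6.43×10¹⁰ m.
L = 0.0120 × 3.828×10²⁶ = 4.59×10²⁴ W.
Flux: S = L/(4πd²) = 4.59×10²⁴/(4π×(6.43×10¹⁰)²) = 88.3 W m⁻².
Energy balance: absorbed = emitted ⇒ πR²·S(1−A) = 4πR²·σT_eq⁴, so T_eq⁴ = S(1−A)/(4σ).
T_eq = [88.3 × 0.41 / (4 × 5.67×10⁻⁸)]^(1/4) = (1.60×10⁸)^(1/4) = 112 K.

T_eq ≈ 112 K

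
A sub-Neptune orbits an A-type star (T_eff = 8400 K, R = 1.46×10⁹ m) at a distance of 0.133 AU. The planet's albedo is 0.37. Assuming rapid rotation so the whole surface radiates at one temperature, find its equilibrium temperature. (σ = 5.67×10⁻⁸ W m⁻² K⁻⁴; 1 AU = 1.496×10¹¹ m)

d = 0.133 AU = 1.99×10¹⁰ m.
L = 4πR_⋆²σT_⋆⁴ = 4π(1.46×10⁹)² × 5.67×10⁻⁸ × (8400)⁴ = 7.56×10²⁷ W.
S = L/(4πd²) = 1.52×10⁶ W m⁻².
Energy balance: absorbed = emitted ⇒ πR²·S(1−A) = 4πR²·σT_eq⁴, so T_eq⁴ = S(1−A)/(4σ).
T_eq = [1.52×10⁶ × 0.63 / (4 × 5.67×10⁻⁸)]^(1/4) = (4.22×10¹²)^(1/4) = 1430 K.

T_eq ≈ 1430 K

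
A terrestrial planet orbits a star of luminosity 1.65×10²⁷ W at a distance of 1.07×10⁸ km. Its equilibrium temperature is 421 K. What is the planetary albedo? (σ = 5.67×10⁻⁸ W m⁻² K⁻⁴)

d = 1.07×10⁸ km = 1.07×10¹¹ m.
Flux: S = L/(4πd²) = 1.65×10²⁷/(4π×(1.07×10¹¹)²) = 1.15×10⁴ W m⁻².
From T_eq⁴ = S(1−A)/(4σ): 1−A = 4σT_eq⁴/S.
1−A = 4 × 5.67×10⁻⁸ × (421)⁴ / 1.15×10⁴ = 0.621.

A ≈ 0.38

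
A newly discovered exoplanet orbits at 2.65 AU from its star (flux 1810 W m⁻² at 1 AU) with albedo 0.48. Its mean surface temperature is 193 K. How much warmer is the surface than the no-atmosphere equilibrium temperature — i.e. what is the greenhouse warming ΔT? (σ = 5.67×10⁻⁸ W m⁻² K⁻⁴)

S = 1810/2.65² = 257.7 W m⁻².
T_eq = [S(1−A)/(4σ)]^(1/4) = [257.7×0.52/(4×5.67×10⁻⁸)]^(1/4) = 155.9 K.
ΔT = T_surf − T_eq = 193 − 155.9.

ΔT ≈ 37.1 K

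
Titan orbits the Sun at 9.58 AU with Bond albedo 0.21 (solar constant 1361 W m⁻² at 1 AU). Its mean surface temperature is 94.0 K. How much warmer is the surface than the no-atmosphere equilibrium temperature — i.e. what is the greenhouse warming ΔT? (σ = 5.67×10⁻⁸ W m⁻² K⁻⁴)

S = 1361/9.58² = 14.83 W m⁻².
T_eq = [S(1−A)/(4σ)]^(1/4) = [14.83×0.79/(4×5.67×10⁻⁸)]^(1/4) = 84.8 K.
ΔT = T_surf − T_eq = 94 − 84.8.

ΔT ≈ 9.2 K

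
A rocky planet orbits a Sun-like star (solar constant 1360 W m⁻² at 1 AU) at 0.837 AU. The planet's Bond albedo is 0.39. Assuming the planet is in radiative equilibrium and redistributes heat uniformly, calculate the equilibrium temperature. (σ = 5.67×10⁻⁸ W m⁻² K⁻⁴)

Flux at 0.837 AU: S = 1360/0.837² = 1940 W m⁻².
Energy balance: absorbed = emitted ⇒ πR²·S(1−A) = 4πR²·σT_eq⁴, so T_eq⁴ = S(1−A)/(4σ).
T_eq = [1940 × 0.61 / (4 × 5.67×10⁻⁸)]^(1/4) = (5.22×10⁹)^(1/4) = 269 K.

T_eq ≈ 269 K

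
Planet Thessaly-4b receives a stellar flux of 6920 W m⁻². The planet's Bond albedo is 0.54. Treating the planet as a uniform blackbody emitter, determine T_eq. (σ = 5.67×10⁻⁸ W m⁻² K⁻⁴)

T_eq ≈ 344 K

Energy balance: absorbed = emitted ⇒ πR²·S(1−A) = 4πR²·σT_eq⁴, so T_eq⁴ = S(1−A)/(4σ).
T_eq = [6920 × 0.46 / (4 × 5.67×10⁻⁸)]^(1/4) = (1.40×10¹⁰)^(1/4) = 344 K.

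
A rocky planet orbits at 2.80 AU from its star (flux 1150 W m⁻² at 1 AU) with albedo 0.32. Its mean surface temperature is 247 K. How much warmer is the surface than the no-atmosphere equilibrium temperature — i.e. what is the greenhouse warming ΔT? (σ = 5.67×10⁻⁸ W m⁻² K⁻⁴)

S = 1150/2.80² = 146.7 W m⁻².
T_eq = [S(1−A)/(4σ)]^(1/4) = [146.7×0.68/(4×5.67×10⁻⁸)]^(1/4) = 144.8 K.
ΔT = T_surf − T_eq = 247 − 144.8.

ΔT ≈ 102.2 K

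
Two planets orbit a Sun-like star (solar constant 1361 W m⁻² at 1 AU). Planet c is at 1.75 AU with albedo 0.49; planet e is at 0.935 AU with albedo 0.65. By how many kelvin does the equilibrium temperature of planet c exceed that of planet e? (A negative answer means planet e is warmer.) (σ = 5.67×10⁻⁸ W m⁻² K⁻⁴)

ΔT ≈ -43.6 K

T_eq = [S₀(1−A)/(4σd²)]^(1/4), so T ∝ (1−A)^(1/4) / √d.
T₁ = [1361×0.51/(4×5.67×10⁻⁸×1.75²)]^(1/4) = 177.80 K.
T₂ = [1361×0.35/(4×5.67×10⁻⁸×0.935²)]^(1/4) = 221.39 K.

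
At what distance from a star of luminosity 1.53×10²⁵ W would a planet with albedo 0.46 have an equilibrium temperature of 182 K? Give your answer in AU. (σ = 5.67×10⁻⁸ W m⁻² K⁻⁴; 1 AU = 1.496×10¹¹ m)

d ≈ 0.344 AU

From T_eq⁴ = L(1−A)/(16πσd²): d = √[L(1−A)/(16πσT_eq⁴)].
d = √[1.53×10²⁵ × 0.54 / (16π × 5.67×10⁻⁸ × (182)⁴)] = 5.14×10¹⁰ m = 0.344 AU.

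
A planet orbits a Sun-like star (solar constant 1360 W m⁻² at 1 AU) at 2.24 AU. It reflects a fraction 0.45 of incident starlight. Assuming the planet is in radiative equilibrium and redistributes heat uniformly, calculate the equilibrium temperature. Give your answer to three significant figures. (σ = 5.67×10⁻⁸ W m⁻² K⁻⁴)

Flux at 2.24 AU: S = 1360/2.24² = 271 W m⁻².
Energy balance: absorbed = emitted ⇒ πR²·S(1−A) = 4πR²·σT_eq⁴, so T_eq⁴ = S(1−A)/(4σ).
T_eq = [271 × 0.55 / (4 × 5.67×10⁻⁸)]^(1/4) = (6.57×10⁸)^(1/4) = 160 K.

T_eq ≈ 160 K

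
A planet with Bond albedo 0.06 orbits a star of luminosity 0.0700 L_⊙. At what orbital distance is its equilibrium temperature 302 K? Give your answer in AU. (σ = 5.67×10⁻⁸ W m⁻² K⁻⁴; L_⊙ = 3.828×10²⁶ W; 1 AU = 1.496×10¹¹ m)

L = 0.0700 × 3.828×10²⁶ = 2.68×10²⁵ W.
From T_eq⁴ = L(1−A)/(16πσd²): d = √[L(1−A)/(16πσT_eq⁴)].
d = √[2.68×10²⁵ × 0.94 / (16π × 5.67×10⁻⁸ × (302)⁴)] = 3.26×10¹⁰ m = 0.218 AU.

d ≈ 0.218 AU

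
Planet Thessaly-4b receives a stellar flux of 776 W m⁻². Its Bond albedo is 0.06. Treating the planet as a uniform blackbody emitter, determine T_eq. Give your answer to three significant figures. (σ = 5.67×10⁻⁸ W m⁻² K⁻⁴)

T_eq ≈ 238 K

Energy balance: absorbed = emitted ⇒ πR²·S(1−A) = 4πR²·σT_eq⁴, so T_eq⁴ = S(1−A)/(4σ).
T_eq = [776 × 0.94 / (4 × 5.67×10⁻⁸)]^(1/4) = (3.22×10⁹)^(1/4) = 238 K.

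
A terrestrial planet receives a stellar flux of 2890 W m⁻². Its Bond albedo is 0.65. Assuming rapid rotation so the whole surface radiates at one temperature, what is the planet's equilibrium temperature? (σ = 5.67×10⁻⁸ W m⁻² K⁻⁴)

Energy balance: absorbed = emitted ⇒ πR²·S(1−A) = 4πR²·σT_eq⁴, so T_eq⁴ = S(1−A)/(4σ).
T_eq = [2890 × 0.35 / (4 × 5.67×10⁻⁸)]^(1/4) = (4.46×10⁹)^(1/4) = 258 K.

T_eq ≈ 258 K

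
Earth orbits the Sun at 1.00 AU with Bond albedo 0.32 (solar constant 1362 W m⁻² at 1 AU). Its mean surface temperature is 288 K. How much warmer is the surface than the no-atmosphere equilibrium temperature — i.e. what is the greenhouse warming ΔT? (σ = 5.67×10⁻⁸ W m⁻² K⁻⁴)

ΔT ≈ 35.2 K

S = 1362/1.00² = 1362 W m⁻².
T_eq = [S(1−A)/(4σ)]^(1/4) = [1362×0.68/(4×5.67×10⁻⁸)]^(1/4) = 252.8 K.
ΔT = T_surf − T_eq = 288 − 252.8.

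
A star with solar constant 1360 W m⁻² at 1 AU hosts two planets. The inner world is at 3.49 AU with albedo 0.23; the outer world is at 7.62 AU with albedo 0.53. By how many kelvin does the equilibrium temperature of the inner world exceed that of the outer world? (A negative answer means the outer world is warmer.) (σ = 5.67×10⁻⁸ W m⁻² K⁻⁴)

T_eq = [S₀(1−A)/(4σd²)]^(1/4), so T ∝ (1−A)^(1/4) / √d.
T₁ = [1360×0.77/(4×5.67×10⁻⁸×3.49²)]^(1/4) = 139.54 K.
T₂ = [1360×0.47/(4×5.67×10⁻⁸×7.62²)]^(1/4) = 83.47 K.

ΔT ≈ 56.1 K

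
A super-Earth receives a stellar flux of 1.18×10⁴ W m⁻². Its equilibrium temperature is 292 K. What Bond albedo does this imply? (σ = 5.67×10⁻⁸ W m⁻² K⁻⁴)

From T_eq⁴ = S(1−A)/(4σ): 1−A = 4σT_eq⁴/S.
1−A = 4 × 5.67×10⁻⁸ × (292)⁴ / 1.18×10⁴ = 0.140.

A ≈ 0.86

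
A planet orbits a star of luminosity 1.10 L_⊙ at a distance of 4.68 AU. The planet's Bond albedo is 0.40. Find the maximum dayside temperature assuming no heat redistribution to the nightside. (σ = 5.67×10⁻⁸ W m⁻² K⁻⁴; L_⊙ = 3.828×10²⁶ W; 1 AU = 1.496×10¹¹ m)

T_ss ≈ 164 K

d = 4.68 AU = 7.00×10¹¹ m.
L = 1.10 × 3.828×10²⁶ = 4.21×10²⁶ W.
Flux: S = L/(4πd²) = 4.21×10²⁶/(4π×(7.00×10¹¹)²) = 68.4 W m⁻².
With no redistribution each surface element balances locally: S(1−A) = σT⁴.
T = [68.4 × 0.60 / 5.67×10⁻⁸]^(1/4) = (7.23×10⁸)^(1/4) = 164 K.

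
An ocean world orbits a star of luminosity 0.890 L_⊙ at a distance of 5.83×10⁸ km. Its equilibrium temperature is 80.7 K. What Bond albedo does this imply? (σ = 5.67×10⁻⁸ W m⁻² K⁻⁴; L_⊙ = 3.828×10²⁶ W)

A ≈ 0.88

d = 5.83×10⁸ km = 5.83×10¹¹ m.
L = 0.890 × 3.828×10²⁶ = 3.41×10²⁶ W.
Flux: S = L/(4πd²) = 3.41×10²⁶/(4π×(5.83×10¹¹)²) = 79.8 W m⁻².
From T_eq⁴ = S(1−A)/(4σ): 1−A = 4σT_eq⁴/S.
1−A = 4 × 5.67×10⁻⁸ × (80.7)⁴ / 79.8 = 0.121.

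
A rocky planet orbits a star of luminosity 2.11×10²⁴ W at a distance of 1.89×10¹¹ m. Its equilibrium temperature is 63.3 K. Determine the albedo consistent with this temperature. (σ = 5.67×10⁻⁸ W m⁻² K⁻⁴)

Flux: S = L/(4πd²) = 2.11×10²⁴/(4π×(1.89×10¹¹)²) = 4.70 W m⁻².
From T_eq⁴ = S(1−A)/(4σ): 1−A = 4σT_eq⁴/S.
1−A = 4 × 5.67×10⁻⁸ × (63.3)⁴ / 4.70 = 0.775.

A ≈ 0.23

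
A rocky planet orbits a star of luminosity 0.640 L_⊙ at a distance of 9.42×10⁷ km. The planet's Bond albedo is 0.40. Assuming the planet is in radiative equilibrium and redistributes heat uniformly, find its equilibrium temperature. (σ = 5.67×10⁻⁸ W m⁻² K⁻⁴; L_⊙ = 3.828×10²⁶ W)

d = 9.42×10⁷ km = 9.42×10¹⁰ m.
L = 0.640 × 3.828×10²⁶ = 2.45×10²⁶ W.
Flux: S = L/(4πd²) = 2.45×10²⁶/(4π×(9.42×10¹⁰)²) = 2200 W m⁻².
Energy balance: absorbed = emitted ⇒ πR²·S(1−A) = 4πR²·σT_eq⁴, so T_eq⁴ = S(1−A)/(4σ).
T_eq = [2200 × 0.60 / (4 × 5.67×10⁻⁸)]^(1/4) = (5.81×10⁹)^(1/4) = 276 K.

T_eq ≈ 276 K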